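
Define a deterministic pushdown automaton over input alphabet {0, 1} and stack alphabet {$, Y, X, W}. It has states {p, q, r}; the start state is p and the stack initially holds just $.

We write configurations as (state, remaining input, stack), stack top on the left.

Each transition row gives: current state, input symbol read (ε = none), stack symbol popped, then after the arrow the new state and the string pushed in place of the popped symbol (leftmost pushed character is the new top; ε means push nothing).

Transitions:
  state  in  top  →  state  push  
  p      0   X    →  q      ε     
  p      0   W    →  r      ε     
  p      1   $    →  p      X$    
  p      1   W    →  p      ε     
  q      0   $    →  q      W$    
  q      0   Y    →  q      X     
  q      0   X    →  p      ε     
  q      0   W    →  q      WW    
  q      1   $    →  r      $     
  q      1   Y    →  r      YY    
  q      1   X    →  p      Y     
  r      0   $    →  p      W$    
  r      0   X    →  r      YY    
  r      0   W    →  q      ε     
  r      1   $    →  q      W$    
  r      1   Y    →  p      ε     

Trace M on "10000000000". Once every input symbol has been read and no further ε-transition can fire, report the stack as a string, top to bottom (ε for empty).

WWWWWWWWW$

(p, 10000000000, $) ⊢ (p, 0000000000, X$) ⊢ (q, 000000000, $) ⊢ (q, 00000000, W$) ⊢ (q, 0000000, WW$) ⊢ (q, 000000, WWW$) ⊢ (q, 00000, WWWW$) ⊢ (q, 0000, WWWWW$) ⊢ (q, 000, WWWWWW$) ⊢ (q, 00, WWWWWWW$) ⊢ (q, 0, WWWWWWWW$) ⊢ (q, ε, WWWWWWWWW$)
All input consumed in state q with stack WWWWWWWWW$.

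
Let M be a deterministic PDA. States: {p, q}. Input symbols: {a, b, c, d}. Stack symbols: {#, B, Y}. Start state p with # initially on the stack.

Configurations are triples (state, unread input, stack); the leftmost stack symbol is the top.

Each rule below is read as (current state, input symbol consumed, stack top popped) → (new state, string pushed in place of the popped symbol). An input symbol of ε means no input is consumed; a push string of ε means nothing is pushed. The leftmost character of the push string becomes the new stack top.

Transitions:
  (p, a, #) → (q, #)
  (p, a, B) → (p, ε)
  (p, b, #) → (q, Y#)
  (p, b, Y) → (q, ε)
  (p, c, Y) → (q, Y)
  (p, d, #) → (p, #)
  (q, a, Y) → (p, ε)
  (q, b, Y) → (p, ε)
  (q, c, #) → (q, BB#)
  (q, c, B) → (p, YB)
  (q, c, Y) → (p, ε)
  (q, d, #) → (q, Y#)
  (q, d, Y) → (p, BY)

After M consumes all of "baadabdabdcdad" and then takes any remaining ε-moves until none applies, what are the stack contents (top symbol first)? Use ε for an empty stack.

Y#

(p, baadabdabdcdad, #)
  read b, top #: go to q, push Y# → (q, aadabdabdcdad, Y#)
  read a, top Y: go to p, push ε → (p, adabdabdcdad, #)
  read a, top #: go to q, push # → (q, dabdabdcdad, #)
  read d, top #: go to q, push Y# → (q, abdabdcdad, Y#)
  read a, top Y: go to p, push ε → (p, bdabdcdad, #)
  read b, top #: go to q, push Y# → (q, dabdcdad, Y#)
  read d, top Y: go to p, push BY → (p, abdcdad, BY#)
  read a, top B: go to p, push ε → (p, bdcdad, Y#)
  read b, top Y: go to q, push ε → (q, dcdad, #)
  read d, top #: go to q, push Y# → (q, cdad, Y#)
  read c, top Y: go to p, push ε → (p, dad, #)
  read d, top #: go to p, push # → (p, ad, #)
  read a, top #: go to q, push # → (q, d, #)
  read d, top #: go to q, push Y# → (q, ε, Y#)
All input consumed in state q with stack Y#.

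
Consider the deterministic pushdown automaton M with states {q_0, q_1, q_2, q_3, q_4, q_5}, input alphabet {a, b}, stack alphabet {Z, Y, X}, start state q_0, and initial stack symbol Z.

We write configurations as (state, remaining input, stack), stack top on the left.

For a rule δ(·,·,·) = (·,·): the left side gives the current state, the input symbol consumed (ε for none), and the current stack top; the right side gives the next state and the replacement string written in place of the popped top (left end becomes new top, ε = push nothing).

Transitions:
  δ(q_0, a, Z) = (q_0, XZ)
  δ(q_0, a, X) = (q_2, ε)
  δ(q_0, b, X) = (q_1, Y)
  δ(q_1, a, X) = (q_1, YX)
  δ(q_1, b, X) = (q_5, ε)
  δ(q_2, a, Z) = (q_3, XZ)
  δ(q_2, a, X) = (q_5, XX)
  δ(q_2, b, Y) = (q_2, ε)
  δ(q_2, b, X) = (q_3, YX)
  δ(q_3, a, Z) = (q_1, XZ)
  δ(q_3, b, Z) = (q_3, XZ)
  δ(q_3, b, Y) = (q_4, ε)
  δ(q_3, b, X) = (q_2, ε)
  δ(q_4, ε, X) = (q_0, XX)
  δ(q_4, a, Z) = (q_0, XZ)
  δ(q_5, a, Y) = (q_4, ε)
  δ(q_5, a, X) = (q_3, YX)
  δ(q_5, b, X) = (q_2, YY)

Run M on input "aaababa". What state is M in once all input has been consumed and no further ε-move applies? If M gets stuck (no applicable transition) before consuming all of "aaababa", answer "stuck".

q_3

(q_0, aaababa, Z)
  read a, top Z: go to q_0, push XZ → (q_0, aababa, XZ)
  read a, top X: go to q_2, push ε → (q_2, ababa, Z)
  read a, top Z: go to q_3, push XZ → (q_3, baba, XZ)
  read b, top X: go to q_2, push ε → (q_2, aba, Z)
  read a, top Z: go to q_3, push XZ → (q_3, ba, XZ)
  read b, top X: go to q_2, push ε → (q_2, a, Z)
  read a, top Z: go to q_3, push XZ → (q_3, ε, XZ)
All input consumed; M is in state q_3.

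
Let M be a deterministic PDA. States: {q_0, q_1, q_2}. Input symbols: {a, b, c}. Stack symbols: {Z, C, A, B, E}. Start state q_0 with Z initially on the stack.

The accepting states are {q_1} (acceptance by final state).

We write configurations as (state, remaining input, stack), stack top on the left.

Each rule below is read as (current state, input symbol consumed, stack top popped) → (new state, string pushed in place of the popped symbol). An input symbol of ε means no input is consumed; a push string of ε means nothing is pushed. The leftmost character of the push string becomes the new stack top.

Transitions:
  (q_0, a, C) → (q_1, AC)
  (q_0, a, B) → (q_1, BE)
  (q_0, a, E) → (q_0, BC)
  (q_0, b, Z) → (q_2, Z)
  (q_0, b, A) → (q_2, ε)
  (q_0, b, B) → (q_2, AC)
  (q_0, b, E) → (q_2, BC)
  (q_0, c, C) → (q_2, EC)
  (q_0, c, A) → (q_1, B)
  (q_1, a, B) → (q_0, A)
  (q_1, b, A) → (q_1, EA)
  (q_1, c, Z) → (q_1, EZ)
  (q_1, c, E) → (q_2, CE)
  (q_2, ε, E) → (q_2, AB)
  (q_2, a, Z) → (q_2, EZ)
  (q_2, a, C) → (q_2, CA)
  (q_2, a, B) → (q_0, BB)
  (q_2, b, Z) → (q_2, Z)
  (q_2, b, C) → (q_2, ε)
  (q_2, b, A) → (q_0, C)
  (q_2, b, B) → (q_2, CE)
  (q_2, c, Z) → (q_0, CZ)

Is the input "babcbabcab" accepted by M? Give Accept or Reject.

(q_0, babcbabcab, Z)
  read b, top Z: go to q_2, push Z → (q_2, abcbabcab, Z)
  read a, top Z: go to q_2, push EZ → (q_2, bcbabcab, EZ)
  ε-move, top E: go to q_2, push AB → (q_2, bcbabcab, ABZ)
  read b, top A: go to q_0, push C → (q_0, cbabcab, CBZ)
  read c, top C: go to q_2, push EC → (q_2, babcab, ECBZ)
  ε-move, top E: go to q_2, push AB → (q_2, babcab, ABCBZ)
  read b, top A: go to q_0, push C → (q_0, abcab, CBCBZ)
  read a, top C: go to q_1, push AC → (q_1, bcab, ACBCBZ)
  read b, top A: go to q_1, push EA → (q_1, cab, EACBCBZ)
  read c, top E: go to q_2, push CE → (q_2, ab, CEACBCBZ)
  read a, top C: go to q_2, push CA → (q_2, b, CAEACBCBZ)
  read b, top C: go to q_2, push ε → (q_2, ε, AEACBCBZ)
All input consumed; state q_2 ∉ F and no further ε-move applies.

Reject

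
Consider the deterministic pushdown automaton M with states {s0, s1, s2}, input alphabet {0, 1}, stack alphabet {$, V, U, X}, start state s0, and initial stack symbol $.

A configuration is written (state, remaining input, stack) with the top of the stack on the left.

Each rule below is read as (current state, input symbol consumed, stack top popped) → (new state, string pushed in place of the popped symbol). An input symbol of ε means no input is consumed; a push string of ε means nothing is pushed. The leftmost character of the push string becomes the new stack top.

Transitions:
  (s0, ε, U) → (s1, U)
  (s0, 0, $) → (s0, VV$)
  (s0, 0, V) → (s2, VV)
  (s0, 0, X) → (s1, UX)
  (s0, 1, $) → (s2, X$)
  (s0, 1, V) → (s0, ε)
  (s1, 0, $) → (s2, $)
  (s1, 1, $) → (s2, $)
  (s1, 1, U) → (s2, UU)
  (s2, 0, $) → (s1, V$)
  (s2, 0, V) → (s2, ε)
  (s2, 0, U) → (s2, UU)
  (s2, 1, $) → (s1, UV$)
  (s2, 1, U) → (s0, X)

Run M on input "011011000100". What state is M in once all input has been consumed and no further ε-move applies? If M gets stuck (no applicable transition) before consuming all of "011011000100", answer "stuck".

(s0, 011011000100, $)
  read 0, top $: go to s0, push VV$ → (s0, 11011000100, VV$)
  read 1, top V: go to s0, push ε → (s0, 1011000100, V$)
  read 1, top V: go to s0, push ε → (s0, 011000100, $)
  read 0, top $: go to s0, push VV$ → (s0, 11000100, VV$)
  read 1, top V: go to s0, push ε → (s0, 1000100, V$)
  read 1, top V: go to s0, push ε → (s0, 000100, $)
  read 0, top $: go to s0, push VV$ → (s0, 00100, VV$)
  read 0, top V: go to s2, push VV → (s2, 0100, VVV$)
  read 0, top V: go to s2, push ε → (s2, 100, VV$)
No transition for (s2, 1, top V); M blocks with input 100 remaining.

stuck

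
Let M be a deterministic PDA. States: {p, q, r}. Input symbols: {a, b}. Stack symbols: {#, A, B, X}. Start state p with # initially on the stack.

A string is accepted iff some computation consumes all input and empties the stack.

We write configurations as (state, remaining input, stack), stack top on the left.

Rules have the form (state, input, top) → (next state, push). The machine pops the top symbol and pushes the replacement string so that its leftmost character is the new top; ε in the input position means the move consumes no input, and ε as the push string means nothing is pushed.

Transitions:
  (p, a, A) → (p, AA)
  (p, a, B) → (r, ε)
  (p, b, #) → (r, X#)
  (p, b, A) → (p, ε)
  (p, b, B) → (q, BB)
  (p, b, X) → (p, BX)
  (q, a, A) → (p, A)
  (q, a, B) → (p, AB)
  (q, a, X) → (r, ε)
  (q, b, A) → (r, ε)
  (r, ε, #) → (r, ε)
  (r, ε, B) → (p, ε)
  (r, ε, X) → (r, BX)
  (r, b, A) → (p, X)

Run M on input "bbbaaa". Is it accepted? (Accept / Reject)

Reject

(p, bbbaaa, #) ⊢ (r, bbaaa, X#) ⊢ (r, bbaaa, BX#) ⊢ (p, bbaaa, X#) ⊢ (p, baaa, BX#) ⊢ (q, aaa, BBX#) ⊢ (p, aa, ABBX#) ⊢ (p, a, AABBX#) ⊢ (p, ε, AAABBX#)
All input consumed; stack is AAABBX#, not empty, and no further ε-move applies.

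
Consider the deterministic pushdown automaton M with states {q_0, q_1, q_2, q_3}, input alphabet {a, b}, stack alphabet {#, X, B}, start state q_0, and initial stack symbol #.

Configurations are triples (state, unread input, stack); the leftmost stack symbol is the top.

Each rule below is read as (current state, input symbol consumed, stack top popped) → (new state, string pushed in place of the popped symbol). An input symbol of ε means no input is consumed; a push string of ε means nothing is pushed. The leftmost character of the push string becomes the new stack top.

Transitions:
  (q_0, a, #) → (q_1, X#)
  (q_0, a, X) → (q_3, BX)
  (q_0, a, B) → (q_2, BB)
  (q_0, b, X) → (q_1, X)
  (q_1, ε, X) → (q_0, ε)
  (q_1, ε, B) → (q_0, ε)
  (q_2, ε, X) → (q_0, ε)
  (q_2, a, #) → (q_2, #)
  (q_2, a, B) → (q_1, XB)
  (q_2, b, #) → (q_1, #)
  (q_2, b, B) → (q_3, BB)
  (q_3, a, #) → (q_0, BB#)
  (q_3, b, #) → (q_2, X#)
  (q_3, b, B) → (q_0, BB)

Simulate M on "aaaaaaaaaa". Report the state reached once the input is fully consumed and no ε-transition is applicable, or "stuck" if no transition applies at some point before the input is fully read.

(q_0, aaaaaaaaaa, #) ⊢ (q_1, aaaaaaaaa, X#) ⊢ (q_0, aaaaaaaaa, #) ⊢ (q_1, aaaaaaaa, X#) ⊢ (q_0, aaaaaaaa, #) ⊢ (q_1, aaaaaaa, X#) ⊢ (q_0, aaaaaaa, #) ⊢ (q_1, aaaaaa, X#) ⊢ (q_0, aaaaaa, #) ⊢ (q_1, aaaaa, X#) ⊢ (q_0, aaaaa, #) ⊢ (q_1, aaaa, X#) ⊢ (q_0, aaaa, #) ⊢ (q_1, aaa, X#) ⊢ (q_0, aaa, #) ⊢ (q_1, aa, X#) ⊢ (q_0, aa, #) ⊢ (q_1, a, X#) ⊢ (q_0, a, #) ⊢ (q_1, ε, X#) ⊢ (q_0, ε, #)
All input consumed; M is in state q_0.

q_0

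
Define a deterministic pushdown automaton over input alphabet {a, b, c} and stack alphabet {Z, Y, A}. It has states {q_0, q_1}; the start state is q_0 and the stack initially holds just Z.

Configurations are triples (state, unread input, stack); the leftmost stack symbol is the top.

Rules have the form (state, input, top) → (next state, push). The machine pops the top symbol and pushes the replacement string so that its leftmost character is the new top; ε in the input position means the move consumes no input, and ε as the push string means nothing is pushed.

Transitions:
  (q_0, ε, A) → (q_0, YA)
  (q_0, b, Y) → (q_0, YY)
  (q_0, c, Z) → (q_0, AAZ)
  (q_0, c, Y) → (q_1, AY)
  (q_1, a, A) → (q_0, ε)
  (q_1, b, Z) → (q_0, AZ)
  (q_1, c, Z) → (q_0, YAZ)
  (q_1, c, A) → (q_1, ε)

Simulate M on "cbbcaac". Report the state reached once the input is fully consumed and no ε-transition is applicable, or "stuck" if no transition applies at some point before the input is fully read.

stuck

(q_0, cbbcaac, Z)
  read c, top Z: go to q_0, push AAZ → (q_0, bbcaac, AAZ)
  ε-move, top A: go to q_0, push YA → (q_0, bbcaac, YAAZ)
  read b, top Y: go to q_0, push YY → (q_0, bcaac, YYAAZ)
  read b, top Y: go to q_0, push YY → (q_0, caac, YYYAAZ)
  read c, top Y: go to q_1, push AY → (q_1, aac, AYYYAAZ)
  read a, top A: go to q_0, push ε → (q_0, ac, YYYAAZ)
No transition for (q_0, a, top Y); M blocks with input ac remaining.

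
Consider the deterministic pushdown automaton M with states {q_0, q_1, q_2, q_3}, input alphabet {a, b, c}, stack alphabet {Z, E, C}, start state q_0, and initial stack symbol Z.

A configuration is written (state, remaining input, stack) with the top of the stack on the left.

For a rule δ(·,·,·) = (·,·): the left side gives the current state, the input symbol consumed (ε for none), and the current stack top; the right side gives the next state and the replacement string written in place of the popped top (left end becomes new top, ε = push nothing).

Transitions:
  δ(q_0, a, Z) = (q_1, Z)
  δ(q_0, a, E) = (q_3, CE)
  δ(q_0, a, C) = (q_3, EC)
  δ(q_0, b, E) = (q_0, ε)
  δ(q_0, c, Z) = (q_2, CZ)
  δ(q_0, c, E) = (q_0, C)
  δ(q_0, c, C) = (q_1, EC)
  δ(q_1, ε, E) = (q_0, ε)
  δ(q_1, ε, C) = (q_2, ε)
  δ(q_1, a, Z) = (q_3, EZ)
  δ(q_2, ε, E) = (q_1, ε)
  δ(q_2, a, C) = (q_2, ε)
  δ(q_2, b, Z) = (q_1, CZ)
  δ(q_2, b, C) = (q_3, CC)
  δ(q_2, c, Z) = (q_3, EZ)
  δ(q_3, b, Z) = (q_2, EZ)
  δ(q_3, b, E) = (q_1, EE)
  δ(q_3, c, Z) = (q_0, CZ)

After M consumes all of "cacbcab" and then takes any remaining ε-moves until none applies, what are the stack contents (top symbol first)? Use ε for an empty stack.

(q_0, cacbcab, Z) ⊢ (q_2, acbcab, CZ) ⊢ (q_2, cbcab, Z) ⊢ (q_3, bcab, EZ) ⊢ (q_1, cab, EEZ) ⊢ (q_0, cab, EZ) ⊢ (q_0, ab, CZ) ⊢ (q_3, b, ECZ) ⊢ (q_1, ε, EECZ) ⊢ (q_0, ε, ECZ)
All input consumed in state q_0 with stack ECZ.

ECZ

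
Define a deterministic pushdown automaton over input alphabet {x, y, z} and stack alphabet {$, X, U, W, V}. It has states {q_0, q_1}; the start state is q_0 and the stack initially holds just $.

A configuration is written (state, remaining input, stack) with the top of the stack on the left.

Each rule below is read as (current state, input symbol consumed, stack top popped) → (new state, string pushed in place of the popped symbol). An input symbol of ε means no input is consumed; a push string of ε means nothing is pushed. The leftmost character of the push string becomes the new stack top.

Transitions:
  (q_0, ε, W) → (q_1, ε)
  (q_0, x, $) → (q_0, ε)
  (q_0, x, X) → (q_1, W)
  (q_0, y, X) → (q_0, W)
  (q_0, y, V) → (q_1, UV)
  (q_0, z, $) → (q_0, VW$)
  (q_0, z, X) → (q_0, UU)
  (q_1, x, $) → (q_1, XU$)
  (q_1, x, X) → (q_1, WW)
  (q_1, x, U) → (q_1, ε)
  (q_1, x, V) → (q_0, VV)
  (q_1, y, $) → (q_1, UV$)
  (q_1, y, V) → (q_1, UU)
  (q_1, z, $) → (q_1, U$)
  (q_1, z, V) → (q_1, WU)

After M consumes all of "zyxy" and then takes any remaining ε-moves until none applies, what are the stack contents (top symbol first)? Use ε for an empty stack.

UUW$

(q_0, zyxy, $)
  read z, top $: go to q_0, push VW$ → (q_0, yxy, VW$)
  read y, top V: go to q_1, push UV → (q_1, xy, UVW$)
  read x, top U: go to q_1, push ε → (q_1, y, VW$)
  read y, top V: go to q_1, push UU → (q_1, ε, UUW$)
All input consumed in state q_1 with stack UUW$.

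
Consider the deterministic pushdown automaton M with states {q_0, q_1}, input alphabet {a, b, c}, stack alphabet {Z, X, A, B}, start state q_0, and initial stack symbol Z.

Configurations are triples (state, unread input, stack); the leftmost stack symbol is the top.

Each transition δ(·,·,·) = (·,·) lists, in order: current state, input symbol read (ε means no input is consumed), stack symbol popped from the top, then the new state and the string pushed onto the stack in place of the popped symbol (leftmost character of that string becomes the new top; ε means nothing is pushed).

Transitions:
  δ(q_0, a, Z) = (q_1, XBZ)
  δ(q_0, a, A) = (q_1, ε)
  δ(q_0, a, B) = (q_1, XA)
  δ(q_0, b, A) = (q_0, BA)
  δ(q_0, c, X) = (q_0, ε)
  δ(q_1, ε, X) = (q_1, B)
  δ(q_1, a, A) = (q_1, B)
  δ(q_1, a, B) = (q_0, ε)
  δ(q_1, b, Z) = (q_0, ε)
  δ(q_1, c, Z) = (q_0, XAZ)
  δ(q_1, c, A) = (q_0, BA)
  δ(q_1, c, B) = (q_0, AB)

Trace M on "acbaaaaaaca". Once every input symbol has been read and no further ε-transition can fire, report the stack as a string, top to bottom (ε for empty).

(q_0, acbaaaaaaca, Z)
  read a, top Z: go to q_1, push XBZ → (q_1, cbaaaaaaca, XBZ)
  ε-move, top X: go to q_1, push B → (q_1, cbaaaaaaca, BBZ)
  read c, top B: go to q_0, push AB → (q_0, baaaaaaca, ABBZ)
  read b, top A: go to q_0, push BA → (q_0, aaaaaaca, BABBZ)
  read a, top B: go to q_1, push XA → (q_1, aaaaaca, XAABBZ)
  ε-move, top X: go to q_1, push B → (q_1, aaaaaca, BAABBZ)
  read a, top B: go to q_0, push ε → (q_0, aaaaca, AABBZ)
  read a, top A: go to q_1, push ε → (q_1, aaaca, ABBZ)
  read a, top A: go to q_1, push B → (q_1, aaca, BBBZ)
  read a, top B: go to q_0, push ε → (q_0, aca, BBZ)
  read a, top B: go to q_1, push XA → (q_1, ca, XABZ)
  ε-move, top X: go to q_1, push B → (q_1, ca, BABZ)
  read c, top B: go to q_0, push AB → (q_0, a, ABABZ)
  read a, top A: go to q_1, push ε → (q_1, ε, BABZ)
All input consumed in state q_1 with stack BABZ.

BABZ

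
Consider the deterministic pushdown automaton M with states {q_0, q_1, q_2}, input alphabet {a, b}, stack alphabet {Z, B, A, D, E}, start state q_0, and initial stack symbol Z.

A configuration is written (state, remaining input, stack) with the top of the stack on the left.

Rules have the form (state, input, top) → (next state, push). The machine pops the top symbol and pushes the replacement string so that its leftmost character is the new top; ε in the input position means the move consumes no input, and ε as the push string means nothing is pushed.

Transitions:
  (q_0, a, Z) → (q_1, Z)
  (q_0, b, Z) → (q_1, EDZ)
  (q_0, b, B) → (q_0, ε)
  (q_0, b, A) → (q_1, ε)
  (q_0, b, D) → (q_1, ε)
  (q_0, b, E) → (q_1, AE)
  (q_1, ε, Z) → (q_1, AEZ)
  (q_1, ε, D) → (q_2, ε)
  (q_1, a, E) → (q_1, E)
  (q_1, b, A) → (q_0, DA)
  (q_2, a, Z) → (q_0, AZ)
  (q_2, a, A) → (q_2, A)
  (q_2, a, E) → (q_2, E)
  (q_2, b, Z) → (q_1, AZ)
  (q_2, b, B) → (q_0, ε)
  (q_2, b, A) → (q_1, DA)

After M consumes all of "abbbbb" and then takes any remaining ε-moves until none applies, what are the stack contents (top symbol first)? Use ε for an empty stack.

(q_0, abbbbb, Z)
  read a, top Z: go to q_1, push Z → (q_1, bbbbb, Z)
  ε-move, top Z: go to q_1, push AEZ → (q_1, bbbbb, AEZ)
  read b, top A: go to q_0, push DA → (q_0, bbbb, DAEZ)
  read b, top D: go to q_1, push ε → (q_1, bbb, AEZ)
  read b, top A: go to q_0, push DA → (q_0, bb, DAEZ)
  read b, top D: go to q_1, push ε → (q_1, b, AEZ)
  read b, top A: go to q_0, push DA → (q_0, ε, DAEZ)
All input consumed in state q_0 with stack DAEZ.

DAEZ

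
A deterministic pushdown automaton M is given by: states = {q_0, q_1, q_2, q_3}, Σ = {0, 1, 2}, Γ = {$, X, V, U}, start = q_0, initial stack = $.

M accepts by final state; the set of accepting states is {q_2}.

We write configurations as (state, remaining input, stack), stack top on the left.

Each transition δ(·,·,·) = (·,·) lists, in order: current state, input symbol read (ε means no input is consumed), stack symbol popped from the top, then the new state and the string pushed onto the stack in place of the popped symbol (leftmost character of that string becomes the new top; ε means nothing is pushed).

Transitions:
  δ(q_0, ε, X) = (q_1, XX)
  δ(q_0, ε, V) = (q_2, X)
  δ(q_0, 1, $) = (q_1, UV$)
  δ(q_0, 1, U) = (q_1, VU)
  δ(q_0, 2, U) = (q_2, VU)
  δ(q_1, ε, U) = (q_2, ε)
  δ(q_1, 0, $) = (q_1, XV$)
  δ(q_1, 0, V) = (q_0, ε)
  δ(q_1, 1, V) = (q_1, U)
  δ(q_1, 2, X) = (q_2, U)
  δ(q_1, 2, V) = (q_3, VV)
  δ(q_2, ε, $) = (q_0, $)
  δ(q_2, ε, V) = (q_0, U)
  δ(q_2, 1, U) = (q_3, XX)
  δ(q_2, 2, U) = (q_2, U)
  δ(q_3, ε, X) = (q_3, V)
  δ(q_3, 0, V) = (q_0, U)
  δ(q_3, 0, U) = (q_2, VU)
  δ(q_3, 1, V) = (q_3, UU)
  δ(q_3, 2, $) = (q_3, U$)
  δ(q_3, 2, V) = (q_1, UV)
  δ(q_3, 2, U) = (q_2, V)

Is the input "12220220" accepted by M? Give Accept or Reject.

Reject

(q_0, 12220220, $)
  read 1, top $: go to q_1, push UV$ → (q_1, 2220220, UV$)
  ε-move, top U: go to q_2, push ε → (q_2, 2220220, V$)
  ε-move, top V: go to q_0, push U → (q_0, 2220220, U$)
  read 2, top U: go to q_2, push VU → (q_2, 220220, VU$)
  ε-move, top V: go to q_0, push U → (q_0, 220220, UU$)
  read 2, top U: go to q_2, push VU → (q_2, 20220, VUU$)
  ε-move, top V: go to q_0, push U → (q_0, 20220, UUU$)
  read 2, top U: go to q_2, push VU → (q_2, 0220, VUUU$)
  ε-move, top V: go to q_0, push U → (q_0, 0220, UUUU$)
No transition applies at (q_0, 0220, UUUU$); input not fully consumed.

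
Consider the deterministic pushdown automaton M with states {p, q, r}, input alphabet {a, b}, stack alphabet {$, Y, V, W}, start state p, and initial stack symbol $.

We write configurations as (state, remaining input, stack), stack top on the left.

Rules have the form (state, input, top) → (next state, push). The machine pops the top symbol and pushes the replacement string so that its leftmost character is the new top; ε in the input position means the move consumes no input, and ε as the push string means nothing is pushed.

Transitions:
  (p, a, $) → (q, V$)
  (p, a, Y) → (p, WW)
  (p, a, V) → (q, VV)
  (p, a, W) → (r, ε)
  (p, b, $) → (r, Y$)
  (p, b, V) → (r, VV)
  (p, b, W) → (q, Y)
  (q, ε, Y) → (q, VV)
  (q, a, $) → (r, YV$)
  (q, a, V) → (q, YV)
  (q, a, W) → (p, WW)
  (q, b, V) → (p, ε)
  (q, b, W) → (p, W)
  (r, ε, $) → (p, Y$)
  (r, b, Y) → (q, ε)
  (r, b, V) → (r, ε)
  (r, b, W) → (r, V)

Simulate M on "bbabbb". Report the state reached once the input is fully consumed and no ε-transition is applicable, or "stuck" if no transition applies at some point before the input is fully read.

(p, bbabbb, $)
  read b, top $: go to r, push Y$ → (r, babbb, Y$)
  read b, top Y: go to q, push ε → (q, abbb, $)
  read a, top $: go to r, push YV$ → (r, bbb, YV$)
  read b, top Y: go to q, push ε → (q, bb, V$)
  read b, top V: go to p, push ε → (p, b, $)
  read b, top $: go to r, push Y$ → (r, ε, Y$)
All input consumed; M is in state r.

r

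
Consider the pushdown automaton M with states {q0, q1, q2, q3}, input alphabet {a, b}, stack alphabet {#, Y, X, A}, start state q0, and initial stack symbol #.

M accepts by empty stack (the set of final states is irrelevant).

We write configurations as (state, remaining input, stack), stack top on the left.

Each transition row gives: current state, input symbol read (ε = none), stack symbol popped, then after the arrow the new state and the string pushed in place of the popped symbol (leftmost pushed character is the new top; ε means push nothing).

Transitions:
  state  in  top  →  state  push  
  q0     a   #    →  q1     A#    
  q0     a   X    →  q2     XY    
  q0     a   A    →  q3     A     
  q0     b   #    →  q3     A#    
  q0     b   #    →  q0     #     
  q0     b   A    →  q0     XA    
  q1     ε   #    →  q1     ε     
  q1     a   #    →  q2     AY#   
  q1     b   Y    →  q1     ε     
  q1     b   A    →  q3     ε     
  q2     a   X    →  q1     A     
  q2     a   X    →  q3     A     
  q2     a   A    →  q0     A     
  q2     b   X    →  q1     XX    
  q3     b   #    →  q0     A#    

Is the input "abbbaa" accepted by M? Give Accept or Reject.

Reject

No computation consumes all input and empties the stack.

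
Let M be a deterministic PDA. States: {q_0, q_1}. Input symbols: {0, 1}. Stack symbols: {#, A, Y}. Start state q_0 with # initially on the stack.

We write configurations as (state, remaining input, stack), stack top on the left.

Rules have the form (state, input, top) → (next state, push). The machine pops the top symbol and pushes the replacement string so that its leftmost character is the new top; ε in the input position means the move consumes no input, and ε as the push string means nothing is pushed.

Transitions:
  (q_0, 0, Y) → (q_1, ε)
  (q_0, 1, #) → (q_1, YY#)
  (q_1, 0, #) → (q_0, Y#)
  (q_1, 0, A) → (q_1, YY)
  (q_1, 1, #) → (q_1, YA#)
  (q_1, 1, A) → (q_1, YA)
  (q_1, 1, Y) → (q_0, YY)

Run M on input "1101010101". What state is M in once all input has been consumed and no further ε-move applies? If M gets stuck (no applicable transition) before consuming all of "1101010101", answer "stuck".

(q_0, 1101010101, #)
  read 1, top #: go to q_1, push YY# → (q_1, 101010101, YY#)
  read 1, top Y: go to q_0, push YY → (q_0, 01010101, YYY#)
  read 0, top Y: go to q_1, push ε → (q_1, 1010101, YY#)
  read 1, top Y: go to q_0, push YY → (q_0, 010101, YYY#)
  read 0, top Y: go to q_1, push ε → (q_1, 10101, YY#)
  read 1, top Y: go to q_0, push YY → (q_0, 0101, YYY#)
  read 0, top Y: go to q_1, push ε → (q_1, 101, YY#)
  read 1, top Y: go to q_0, push YY → (q_0, 01, YYY#)
  read 0, top Y: go to q_1, push ε → (q_1, 1, YY#)
  read 1, top Y: go to q_0, push YY → (q_0, ε, YYY#)
All input consumed; M is in state q_0.

q_0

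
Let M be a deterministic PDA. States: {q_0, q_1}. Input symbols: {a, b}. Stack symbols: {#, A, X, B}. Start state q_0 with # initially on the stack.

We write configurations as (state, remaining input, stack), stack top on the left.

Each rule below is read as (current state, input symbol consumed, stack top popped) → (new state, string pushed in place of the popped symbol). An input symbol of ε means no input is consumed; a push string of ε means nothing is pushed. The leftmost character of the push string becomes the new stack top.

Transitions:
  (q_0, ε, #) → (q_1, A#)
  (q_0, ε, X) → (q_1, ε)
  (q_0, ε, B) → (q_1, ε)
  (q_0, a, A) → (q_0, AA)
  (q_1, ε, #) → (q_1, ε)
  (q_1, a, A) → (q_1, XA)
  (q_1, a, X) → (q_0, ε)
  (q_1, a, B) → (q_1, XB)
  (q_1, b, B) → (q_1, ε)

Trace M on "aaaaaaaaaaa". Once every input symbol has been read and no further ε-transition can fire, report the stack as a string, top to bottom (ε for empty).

AAAAAAAAAA#

(q_0, aaaaaaaaaaa, #)
  ε-move, top #: go to q_1, push A# → (q_1, aaaaaaaaaaa, A#)
  read a, top A: go to q_1, push XA → (q_1, aaaaaaaaaa, XA#)
  read a, top X: go to q_0, push ε → (q_0, aaaaaaaaa, A#)
  read a, top A: go to q_0, push AA → (q_0, aaaaaaaa, AA#)
  read a, top A: go to q_0, push AA → (q_0, aaaaaaa, AAA#)
  read a, top A: go to q_0, push AA → (q_0, aaaaaa, AAAA#)
  read a, top A: go to q_0, push AA → (q_0, aaaaa, AAAAA#)
  read a, top A: go to q_0, push AA → (q_0, aaaa, AAAAAA#)
  read a, top A: go to q_0, push AA → (q_0, aaa, AAAAAAA#)
  read a, top A: go to q_0, push AA → (q_0, aa, AAAAAAAA#)
  read a, top A: go to q_0, push AA → (q_0, a, AAAAAAAAA#)
  read a, top A: go to q_0, push AA → (q_0, ε, AAAAAAAAAA#)
All input consumed in state q_0 with stack AAAAAAAAAA#.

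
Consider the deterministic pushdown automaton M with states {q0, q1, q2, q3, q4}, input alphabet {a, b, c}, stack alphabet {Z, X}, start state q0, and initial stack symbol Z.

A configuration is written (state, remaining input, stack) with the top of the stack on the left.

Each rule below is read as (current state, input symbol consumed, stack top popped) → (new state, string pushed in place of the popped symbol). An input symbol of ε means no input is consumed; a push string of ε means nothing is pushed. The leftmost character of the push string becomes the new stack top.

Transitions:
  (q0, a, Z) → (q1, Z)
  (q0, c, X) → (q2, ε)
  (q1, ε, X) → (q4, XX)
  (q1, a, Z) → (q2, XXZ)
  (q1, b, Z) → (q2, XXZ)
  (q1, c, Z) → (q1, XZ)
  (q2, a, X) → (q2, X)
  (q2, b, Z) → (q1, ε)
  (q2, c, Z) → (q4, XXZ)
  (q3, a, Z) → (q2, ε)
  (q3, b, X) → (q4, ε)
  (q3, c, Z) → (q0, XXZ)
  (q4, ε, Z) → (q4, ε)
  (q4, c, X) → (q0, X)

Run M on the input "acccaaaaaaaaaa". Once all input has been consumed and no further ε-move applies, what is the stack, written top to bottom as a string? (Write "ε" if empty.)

XZ

(q0, acccaaaaaaaaaa, Z)
  read a, top Z: go to q1, push Z → (q1, cccaaaaaaaaaa, Z)
  read c, top Z: go to q1, push XZ → (q1, ccaaaaaaaaaa, XZ)
  ε-move, top X: go to q4, push XX → (q4, ccaaaaaaaaaa, XXZ)
  read c, top X: go to q0, push X → (q0, caaaaaaaaaa, XXZ)
  read c, top X: go to q2, push ε → (q2, aaaaaaaaaa, XZ)
  read a, top X: go to q2, push X → (q2, aaaaaaaaa, XZ)
  read a, top X: go to q2, push X → (q2, aaaaaaaa, XZ)
  read a, top X: go to q2, push X → (q2, aaaaaaa, XZ)
  read a, top X: go to q2, push X → (q2, aaaaaa, XZ)
  read a, top X: go to q2, push X → (q2, aaaaa, XZ)
  read a, top X: go to q2, push X → (q2, aaaa, XZ)
  read a, top X: go to q2, push X → (q2, aaa, XZ)
  read a, top X: go to q2, push X → (q2, aa, XZ)
  read a, top X: go to q2, push X → (q2, a, XZ)
  read a, top X: go to q2, push X → (q2, ε, XZ)
All input consumed in state q2 with stack XZ.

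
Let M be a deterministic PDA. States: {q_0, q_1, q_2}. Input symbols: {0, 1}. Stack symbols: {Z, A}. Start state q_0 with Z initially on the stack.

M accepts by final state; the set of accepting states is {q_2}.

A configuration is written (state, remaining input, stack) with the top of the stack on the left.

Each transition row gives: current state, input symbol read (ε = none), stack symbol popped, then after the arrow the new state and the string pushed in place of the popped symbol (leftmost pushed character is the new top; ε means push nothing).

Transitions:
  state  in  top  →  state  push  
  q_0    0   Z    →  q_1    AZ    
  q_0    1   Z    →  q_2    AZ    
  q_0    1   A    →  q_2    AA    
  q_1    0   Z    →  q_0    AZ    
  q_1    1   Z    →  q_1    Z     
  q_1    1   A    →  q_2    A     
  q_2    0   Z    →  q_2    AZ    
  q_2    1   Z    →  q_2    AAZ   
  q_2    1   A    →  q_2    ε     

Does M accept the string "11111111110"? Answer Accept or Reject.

Reject

(q_0, 11111111110, Z)
  read 1, top Z: go to q_2, push AZ → (q_2, 1111111110, AZ)
  read 1, top A: go to q_2, push ε → (q_2, 111111110, Z)
  read 1, top Z: go to q_2, push AAZ → (q_2, 11111110, AAZ)
  read 1, top A: go to q_2, push ε → (q_2, 1111110, AZ)
  read 1, top A: go to q_2, push ε → (q_2, 111110, Z)
  read 1, top Z: go to q_2, push AAZ → (q_2, 11110, AAZ)
  read 1, top A: go to q_2, push ε → (q_2, 1110, AZ)
  read 1, top A: go to q_2, push ε → (q_2, 110, Z)
  read 1, top Z: go to q_2, push AAZ → (q_2, 10, AAZ)
  read 1, top A: go to q_2, push ε → (q_2, 0, AZ)
No transition applies at (q_2, 0, AZ); input not fully consumed.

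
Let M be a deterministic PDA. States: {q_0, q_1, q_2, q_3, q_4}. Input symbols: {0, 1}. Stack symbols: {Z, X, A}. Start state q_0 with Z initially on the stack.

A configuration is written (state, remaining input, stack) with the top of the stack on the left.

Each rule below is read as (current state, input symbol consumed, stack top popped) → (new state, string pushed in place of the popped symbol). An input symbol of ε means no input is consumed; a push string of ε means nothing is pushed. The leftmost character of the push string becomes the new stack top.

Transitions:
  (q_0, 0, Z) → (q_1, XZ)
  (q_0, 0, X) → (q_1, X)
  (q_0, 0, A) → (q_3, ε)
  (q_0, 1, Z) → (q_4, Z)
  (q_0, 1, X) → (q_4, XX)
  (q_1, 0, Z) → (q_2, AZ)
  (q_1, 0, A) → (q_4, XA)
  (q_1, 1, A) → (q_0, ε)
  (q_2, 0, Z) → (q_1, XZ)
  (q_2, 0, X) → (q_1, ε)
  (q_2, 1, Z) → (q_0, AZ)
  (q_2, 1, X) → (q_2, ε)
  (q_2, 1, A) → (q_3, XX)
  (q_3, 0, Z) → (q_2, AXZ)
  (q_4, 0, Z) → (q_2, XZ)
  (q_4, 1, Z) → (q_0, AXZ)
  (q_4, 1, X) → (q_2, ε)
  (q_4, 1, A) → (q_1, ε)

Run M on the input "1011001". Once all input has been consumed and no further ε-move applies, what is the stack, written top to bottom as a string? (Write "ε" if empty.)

(q_0, 1011001, Z) ⊢ (q_4, 011001, Z) ⊢ (q_2, 11001, XZ) ⊢ (q_2, 1001, Z) ⊢ (q_0, 001, AZ) ⊢ (q_3, 01, Z) ⊢ (q_2, 1, AXZ) ⊢ (q_3, ε, XXXZ)
All input consumed in state q_3 with stack XXXZ.

XXXZ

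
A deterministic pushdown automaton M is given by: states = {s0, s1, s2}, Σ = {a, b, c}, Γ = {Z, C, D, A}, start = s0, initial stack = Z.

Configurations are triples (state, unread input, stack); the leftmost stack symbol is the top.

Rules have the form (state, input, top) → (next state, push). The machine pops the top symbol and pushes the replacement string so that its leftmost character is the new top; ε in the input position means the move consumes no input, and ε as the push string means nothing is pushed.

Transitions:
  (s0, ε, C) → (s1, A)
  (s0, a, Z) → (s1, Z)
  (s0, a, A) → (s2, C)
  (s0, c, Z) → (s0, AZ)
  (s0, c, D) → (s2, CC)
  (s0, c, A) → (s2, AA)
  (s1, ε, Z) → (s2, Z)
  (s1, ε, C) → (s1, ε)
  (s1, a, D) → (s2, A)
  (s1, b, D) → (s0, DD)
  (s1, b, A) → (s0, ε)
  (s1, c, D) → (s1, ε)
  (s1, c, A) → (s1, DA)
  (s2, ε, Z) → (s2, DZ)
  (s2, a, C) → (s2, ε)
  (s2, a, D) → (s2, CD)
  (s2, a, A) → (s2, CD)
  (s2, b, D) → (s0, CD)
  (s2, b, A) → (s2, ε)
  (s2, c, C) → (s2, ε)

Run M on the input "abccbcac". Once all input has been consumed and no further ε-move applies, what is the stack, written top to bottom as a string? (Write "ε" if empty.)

DZ

(s0, abccbcac, Z) ⊢ (s1, bccbcac, Z) ⊢ (s2, bccbcac, Z) ⊢ (s2, bccbcac, DZ) ⊢ (s0, ccbcac, CDZ) ⊢ (s1, ccbcac, ADZ) ⊢ (s1, cbcac, DADZ) ⊢ (s1, bcac, ADZ) ⊢ (s0, cac, DZ) ⊢ (s2, ac, CCZ) ⊢ (s2, c, CZ) ⊢ (s2, ε, Z) ⊢ (s2, ε, DZ)
All input consumed in state s2 with stack DZ.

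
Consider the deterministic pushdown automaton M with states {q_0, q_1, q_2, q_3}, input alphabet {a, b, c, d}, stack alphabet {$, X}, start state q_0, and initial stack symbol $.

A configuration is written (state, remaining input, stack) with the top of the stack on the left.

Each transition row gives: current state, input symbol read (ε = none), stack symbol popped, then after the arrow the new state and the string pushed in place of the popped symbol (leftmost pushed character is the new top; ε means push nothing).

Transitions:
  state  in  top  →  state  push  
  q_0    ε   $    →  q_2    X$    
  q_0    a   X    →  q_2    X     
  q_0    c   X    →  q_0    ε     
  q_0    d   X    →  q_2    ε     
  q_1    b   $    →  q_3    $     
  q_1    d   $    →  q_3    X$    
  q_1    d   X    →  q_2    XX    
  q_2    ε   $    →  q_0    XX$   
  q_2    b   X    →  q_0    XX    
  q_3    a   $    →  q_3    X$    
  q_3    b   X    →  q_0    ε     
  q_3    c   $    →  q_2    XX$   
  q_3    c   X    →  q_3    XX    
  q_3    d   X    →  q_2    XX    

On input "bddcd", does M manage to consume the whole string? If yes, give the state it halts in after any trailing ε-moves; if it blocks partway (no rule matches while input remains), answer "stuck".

(q_0, bddcd, $)
  ε-move, top $: go to q_2, push X$ → (q_2, bddcd, X$)
  read b, top X: go to q_0, push XX → (q_0, ddcd, XX$)
  read d, top X: go to q_2, push ε → (q_2, dcd, X$)
No transition for (q_2, d, top X); M blocks with input dcd remaining.

stuck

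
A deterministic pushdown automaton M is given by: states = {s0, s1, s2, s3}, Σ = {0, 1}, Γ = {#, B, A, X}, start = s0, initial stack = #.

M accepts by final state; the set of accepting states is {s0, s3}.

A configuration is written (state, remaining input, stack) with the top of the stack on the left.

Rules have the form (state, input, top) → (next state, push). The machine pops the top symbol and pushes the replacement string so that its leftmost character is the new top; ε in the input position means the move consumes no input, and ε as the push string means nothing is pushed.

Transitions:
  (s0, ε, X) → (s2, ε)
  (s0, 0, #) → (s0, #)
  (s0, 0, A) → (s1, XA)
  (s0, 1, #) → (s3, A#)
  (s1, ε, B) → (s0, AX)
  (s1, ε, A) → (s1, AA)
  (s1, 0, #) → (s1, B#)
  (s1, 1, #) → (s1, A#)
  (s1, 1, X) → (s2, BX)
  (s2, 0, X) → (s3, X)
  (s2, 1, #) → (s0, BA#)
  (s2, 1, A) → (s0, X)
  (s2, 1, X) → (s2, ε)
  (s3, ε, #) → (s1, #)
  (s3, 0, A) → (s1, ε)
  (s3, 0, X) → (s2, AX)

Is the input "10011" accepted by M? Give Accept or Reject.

(s0, 10011, #)
  read 1, top #: go to s3, push A# → (s3, 0011, A#)
  read 0, top A: go to s1, push ε → (s1, 011, #)
  read 0, top #: go to s1, push B# → (s1, 11, B#)
  ε-move, top B: go to s0, push AX → (s0, 11, AX#)
No transition applies at (s0, 11, AX#); input not fully consumed.

Reject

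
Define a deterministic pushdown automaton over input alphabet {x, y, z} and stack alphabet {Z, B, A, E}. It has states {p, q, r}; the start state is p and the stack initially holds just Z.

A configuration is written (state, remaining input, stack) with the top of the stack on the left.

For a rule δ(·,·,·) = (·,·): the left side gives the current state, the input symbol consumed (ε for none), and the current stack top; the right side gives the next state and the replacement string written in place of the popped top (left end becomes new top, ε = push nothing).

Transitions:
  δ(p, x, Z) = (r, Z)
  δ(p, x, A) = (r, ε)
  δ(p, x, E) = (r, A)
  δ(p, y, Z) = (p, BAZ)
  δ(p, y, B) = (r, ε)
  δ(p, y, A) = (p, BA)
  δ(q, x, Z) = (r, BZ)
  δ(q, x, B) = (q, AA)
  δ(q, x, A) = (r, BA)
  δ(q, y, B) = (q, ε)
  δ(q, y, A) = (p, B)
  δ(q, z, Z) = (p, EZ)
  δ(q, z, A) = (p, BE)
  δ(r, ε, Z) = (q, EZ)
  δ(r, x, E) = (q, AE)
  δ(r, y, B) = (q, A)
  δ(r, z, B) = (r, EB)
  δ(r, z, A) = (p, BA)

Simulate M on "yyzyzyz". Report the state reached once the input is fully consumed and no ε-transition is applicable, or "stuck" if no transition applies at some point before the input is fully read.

p

(p, yyzyzyz, Z) ⊢ (p, yzyzyz, BAZ) ⊢ (r, zyzyz, AZ) ⊢ (p, yzyz, BAZ) ⊢ (r, zyz, AZ) ⊢ (p, yz, BAZ) ⊢ (r, z, AZ) ⊢ (p, ε, BAZ)
All input consumed; M is in state p.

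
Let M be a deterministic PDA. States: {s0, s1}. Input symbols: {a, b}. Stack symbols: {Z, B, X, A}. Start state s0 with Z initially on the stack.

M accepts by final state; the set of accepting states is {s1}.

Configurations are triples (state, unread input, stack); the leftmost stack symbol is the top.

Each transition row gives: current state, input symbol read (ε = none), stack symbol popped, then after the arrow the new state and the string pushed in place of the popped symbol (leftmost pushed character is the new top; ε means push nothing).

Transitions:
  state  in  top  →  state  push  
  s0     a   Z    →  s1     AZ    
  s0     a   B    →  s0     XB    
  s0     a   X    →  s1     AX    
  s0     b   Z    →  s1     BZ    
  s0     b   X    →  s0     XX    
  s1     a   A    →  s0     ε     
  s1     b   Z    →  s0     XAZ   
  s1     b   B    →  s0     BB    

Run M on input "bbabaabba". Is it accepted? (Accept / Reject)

(s0, bbabaabba, Z)
  read b, top Z: go to s1, push BZ → (s1, babaabba, BZ)
  read b, top B: go to s0, push BB → (s0, abaabba, BBZ)
  read a, top B: go to s0, push XB → (s0, baabba, XBBZ)
  read b, top X: go to s0, push XX → (s0, aabba, XXBBZ)
  read a, top X: go to s1, push AX → (s1, abba, AXXBBZ)
  read a, top A: go to s0, push ε → (s0, bba, XXBBZ)
  read b, top X: go to s0, push XX → (s0, ba, XXXBBZ)
  read b, top X: go to s0, push XX → (s0, a, XXXXBBZ)
  read a, top X: go to s1, push AX → (s1, ε, AXXXXBBZ)
All input consumed; state s1 ∈ F.

Accept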